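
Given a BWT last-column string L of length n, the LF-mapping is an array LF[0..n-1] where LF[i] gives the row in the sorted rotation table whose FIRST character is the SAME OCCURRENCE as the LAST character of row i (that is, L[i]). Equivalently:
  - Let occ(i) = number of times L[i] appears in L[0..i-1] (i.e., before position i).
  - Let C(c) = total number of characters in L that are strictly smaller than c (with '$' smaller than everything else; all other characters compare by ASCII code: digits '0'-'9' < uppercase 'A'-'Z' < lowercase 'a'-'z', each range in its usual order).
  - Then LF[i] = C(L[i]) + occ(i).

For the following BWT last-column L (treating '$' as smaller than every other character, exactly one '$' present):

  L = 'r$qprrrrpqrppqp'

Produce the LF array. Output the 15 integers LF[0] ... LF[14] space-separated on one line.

Answer: 9 0 6 1 10 11 12 13 2 7 14 3 4 8 5

Derivation:
Char counts: '$':1, 'p':5, 'q':3, 'r':6
C (first-col start): C('$')=0, C('p')=1, C('q')=6, C('r')=9
L[0]='r': occ=0, LF[0]=C('r')+0=9+0=9
L[1]='$': occ=0, LF[1]=C('$')+0=0+0=0
L[2]='q': occ=0, LF[2]=C('q')+0=6+0=6
L[3]='p': occ=0, LF[3]=C('p')+0=1+0=1
L[4]='r': occ=1, LF[4]=C('r')+1=9+1=10
L[5]='r': occ=2, LF[5]=C('r')+2=9+2=11
L[6]='r': occ=3, LF[6]=C('r')+3=9+3=12
L[7]='r': occ=4, LF[7]=C('r')+4=9+4=13
L[8]='p': occ=1, LF[8]=C('p')+1=1+1=2
L[9]='q': occ=1, LF[9]=C('q')+1=6+1=7
L[10]='r': occ=5, LF[10]=C('r')+5=9+5=14
L[11]='p': occ=2, LF[11]=C('p')+2=1+2=3
L[12]='p': occ=3, LF[12]=C('p')+3=1+3=4
L[13]='q': occ=2, LF[13]=C('q')+2=6+2=8
L[14]='p': occ=4, LF[14]=C('p')+4=1+4=5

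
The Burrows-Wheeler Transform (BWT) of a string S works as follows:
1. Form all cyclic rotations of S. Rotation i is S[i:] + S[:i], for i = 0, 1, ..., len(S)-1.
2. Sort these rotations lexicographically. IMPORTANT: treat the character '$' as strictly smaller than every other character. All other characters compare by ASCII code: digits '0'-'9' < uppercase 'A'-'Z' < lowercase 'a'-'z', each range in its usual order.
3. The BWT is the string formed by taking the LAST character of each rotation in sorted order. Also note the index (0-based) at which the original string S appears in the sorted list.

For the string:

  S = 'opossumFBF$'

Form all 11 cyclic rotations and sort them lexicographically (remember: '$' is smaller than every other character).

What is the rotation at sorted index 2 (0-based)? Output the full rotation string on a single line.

All 11 rotations (rotation i = S[i:]+S[:i]):
  rot[0] = opossumFBF$
  rot[1] = possumFBF$o
  rot[2] = ossumFBF$op
  rot[3] = ssumFBF$opo
  rot[4] = sumFBF$opos
  rot[5] = umFBF$oposs
  rot[6] = mFBF$opossu
  rot[7] = FBF$opossum
  rot[8] = BF$opossumF
  rot[9] = F$opossumFB
  rot[10] = $opossumFBF
Sorted (with $ < everything):
  sorted[0] = $opossumFBF
  sorted[1] = BF$opossumF
  sorted[2] = F$opossumFB
  sorted[3] = FBF$opossum
  sorted[4] = mFBF$opossu
  sorted[5] = opossumFBF$
  sorted[6] = ossumFBF$op
  sorted[7] = possumFBF$o
  sorted[8] = ssumFBF$opo
  sorted[9] = sumFBF$opos
  sorted[10] = umFBF$oposs
sorted[2] = F$opossumFB

Answer: F$opossumFB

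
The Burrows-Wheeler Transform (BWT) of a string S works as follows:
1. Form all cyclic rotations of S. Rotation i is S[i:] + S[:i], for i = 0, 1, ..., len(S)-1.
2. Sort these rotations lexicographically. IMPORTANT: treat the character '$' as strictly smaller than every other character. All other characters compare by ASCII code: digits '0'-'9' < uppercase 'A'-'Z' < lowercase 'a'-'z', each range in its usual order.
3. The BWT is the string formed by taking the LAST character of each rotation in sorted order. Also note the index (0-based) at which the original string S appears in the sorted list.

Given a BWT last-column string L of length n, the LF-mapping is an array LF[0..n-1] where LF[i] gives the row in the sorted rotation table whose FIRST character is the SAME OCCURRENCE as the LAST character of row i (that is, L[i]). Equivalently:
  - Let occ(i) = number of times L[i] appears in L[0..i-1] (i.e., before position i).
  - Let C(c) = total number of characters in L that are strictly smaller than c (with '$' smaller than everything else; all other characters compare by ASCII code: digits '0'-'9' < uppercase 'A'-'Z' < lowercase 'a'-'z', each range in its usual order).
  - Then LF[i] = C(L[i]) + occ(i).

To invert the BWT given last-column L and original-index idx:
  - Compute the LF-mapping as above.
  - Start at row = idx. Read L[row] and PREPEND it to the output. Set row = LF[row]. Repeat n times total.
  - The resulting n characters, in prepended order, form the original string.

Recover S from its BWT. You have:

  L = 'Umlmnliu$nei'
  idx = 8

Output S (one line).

Answer: millenniumU$

Derivation:
LF mapping: 1 7 5 8 9 6 3 11 0 10 2 4
Walk LF starting at row 8, prepending L[row]:
  step 1: row=8, L[8]='$', prepend. Next row=LF[8]=0
  step 2: row=0, L[0]='U', prepend. Next row=LF[0]=1
  step 3: row=1, L[1]='m', prepend. Next row=LF[1]=7
  step 4: row=7, L[7]='u', prepend. Next row=LF[7]=11
  step 5: row=11, L[11]='i', prepend. Next row=LF[11]=4
  step 6: row=4, L[4]='n', prepend. Next row=LF[4]=9
  step 7: row=9, L[9]='n', prepend. Next row=LF[9]=10
  step 8: row=10, L[10]='e', prepend. Next row=LF[10]=2
  step 9: row=2, L[2]='l', prepend. Next row=LF[2]=5
  step 10: row=5, L[5]='l', prepend. Next row=LF[5]=6
  step 11: row=6, L[6]='i', prepend. Next row=LF[6]=3
  step 12: row=3, L[3]='m', prepend. Next row=LF[3]=8
Reversed output: millenniumU$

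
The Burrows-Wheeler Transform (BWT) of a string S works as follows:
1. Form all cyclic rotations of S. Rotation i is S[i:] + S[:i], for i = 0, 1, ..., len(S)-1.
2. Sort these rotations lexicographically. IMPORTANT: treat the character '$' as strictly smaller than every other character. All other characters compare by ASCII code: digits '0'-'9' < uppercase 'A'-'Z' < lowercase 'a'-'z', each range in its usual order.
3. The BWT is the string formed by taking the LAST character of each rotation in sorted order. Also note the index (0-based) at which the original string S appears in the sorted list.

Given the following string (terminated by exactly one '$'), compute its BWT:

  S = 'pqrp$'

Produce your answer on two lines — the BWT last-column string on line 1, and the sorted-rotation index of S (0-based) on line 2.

All 5 rotations (rotation i = S[i:]+S[:i]):
  rot[0] = pqrp$
  rot[1] = qrp$p
  rot[2] = rp$pq
  rot[3] = p$pqr
  rot[4] = $pqrp
Sorted (with $ < everything):
  sorted[0] = $pqrp  (last char: 'p')
  sorted[1] = p$pqr  (last char: 'r')
  sorted[2] = pqrp$  (last char: '$')
  sorted[3] = qrp$p  (last char: 'p')
  sorted[4] = rp$pq  (last char: 'q')
Last column: pr$pq
Original string S is at sorted index 2

Answer: pr$pq
2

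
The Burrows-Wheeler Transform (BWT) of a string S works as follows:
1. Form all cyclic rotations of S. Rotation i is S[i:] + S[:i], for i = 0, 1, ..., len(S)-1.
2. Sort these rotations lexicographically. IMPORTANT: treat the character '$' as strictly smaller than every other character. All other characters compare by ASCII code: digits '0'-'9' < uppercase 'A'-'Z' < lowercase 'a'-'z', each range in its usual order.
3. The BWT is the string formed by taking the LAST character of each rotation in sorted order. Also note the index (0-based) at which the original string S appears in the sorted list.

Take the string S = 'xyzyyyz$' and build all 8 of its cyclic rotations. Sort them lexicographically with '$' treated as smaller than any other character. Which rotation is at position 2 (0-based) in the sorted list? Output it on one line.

Answer: yyyz$xyz

Derivation:
All 8 rotations (rotation i = S[i:]+S[:i]):
  rot[0] = xyzyyyz$
  rot[1] = yzyyyz$x
  rot[2] = zyyyz$xy
  rot[3] = yyyz$xyz
  rot[4] = yyz$xyzy
  rot[5] = yz$xyzyy
  rot[6] = z$xyzyyy
  rot[7] = $xyzyyyz
Sorted (with $ < everything):
  sorted[0] = $xyzyyyz
  sorted[1] = xyzyyyz$
  sorted[2] = yyyz$xyz
  sorted[3] = yyz$xyzy
  sorted[4] = yz$xyzyy
  sorted[5] = yzyyyz$x
  sorted[6] = z$xyzyyy
  sorted[7] = zyyyz$xy
sorted[2] = yyyz$xyz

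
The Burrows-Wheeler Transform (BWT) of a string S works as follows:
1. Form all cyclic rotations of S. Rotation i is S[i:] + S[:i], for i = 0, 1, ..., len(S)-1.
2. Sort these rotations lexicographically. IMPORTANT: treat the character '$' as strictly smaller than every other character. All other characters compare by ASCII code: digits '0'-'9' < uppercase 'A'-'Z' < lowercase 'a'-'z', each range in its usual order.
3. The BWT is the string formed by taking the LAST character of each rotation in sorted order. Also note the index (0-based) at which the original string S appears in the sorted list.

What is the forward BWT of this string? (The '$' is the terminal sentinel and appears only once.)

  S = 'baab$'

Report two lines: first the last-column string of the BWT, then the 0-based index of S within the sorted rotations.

Answer: bbaa$
4

Derivation:
All 5 rotations (rotation i = S[i:]+S[:i]):
  rot[0] = baab$
  rot[1] = aab$b
  rot[2] = ab$ba
  rot[3] = b$baa
  rot[4] = $baab
Sorted (with $ < everything):
  sorted[0] = $baab  (last char: 'b')
  sorted[1] = aab$b  (last char: 'b')
  sorted[2] = ab$ba  (last char: 'a')
  sorted[3] = b$baa  (last char: 'a')
  sorted[4] = baab$  (last char: '$')
Last column: bbaa$
Original string S is at sorted index 4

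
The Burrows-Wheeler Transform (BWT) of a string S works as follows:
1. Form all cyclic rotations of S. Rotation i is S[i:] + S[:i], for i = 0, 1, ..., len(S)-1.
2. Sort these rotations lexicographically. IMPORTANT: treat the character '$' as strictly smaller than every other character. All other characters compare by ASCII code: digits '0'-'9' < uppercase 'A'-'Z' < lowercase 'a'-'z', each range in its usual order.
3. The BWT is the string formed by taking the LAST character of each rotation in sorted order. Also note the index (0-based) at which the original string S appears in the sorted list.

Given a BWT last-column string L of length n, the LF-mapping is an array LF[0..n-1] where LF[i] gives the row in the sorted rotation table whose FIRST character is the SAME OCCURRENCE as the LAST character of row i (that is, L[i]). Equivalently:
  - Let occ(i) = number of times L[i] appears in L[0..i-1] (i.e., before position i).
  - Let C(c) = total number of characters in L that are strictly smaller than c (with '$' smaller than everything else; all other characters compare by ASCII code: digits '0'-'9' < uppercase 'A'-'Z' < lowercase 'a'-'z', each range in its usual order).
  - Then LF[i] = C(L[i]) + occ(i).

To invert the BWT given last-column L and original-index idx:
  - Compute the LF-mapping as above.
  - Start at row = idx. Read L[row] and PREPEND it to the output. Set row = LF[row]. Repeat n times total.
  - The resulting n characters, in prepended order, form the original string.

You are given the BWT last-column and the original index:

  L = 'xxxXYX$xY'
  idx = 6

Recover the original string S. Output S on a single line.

Answer: xXYYxxXx$

Derivation:
LF mapping: 5 6 7 1 3 2 0 8 4
Walk LF starting at row 6, prepending L[row]:
  step 1: row=6, L[6]='$', prepend. Next row=LF[6]=0
  step 2: row=0, L[0]='x', prepend. Next row=LF[0]=5
  step 3: row=5, L[5]='X', prepend. Next row=LF[5]=2
  step 4: row=2, L[2]='x', prepend. Next row=LF[2]=7
  step 5: row=7, L[7]='x', prepend. Next row=LF[7]=8
  step 6: row=8, L[8]='Y', prepend. Next row=LF[8]=4
  step 7: row=4, L[4]='Y', prepend. Next row=LF[4]=3
  step 8: row=3, L[3]='X', prepend. Next row=LF[3]=1
  step 9: row=1, L[1]='x', prepend. Next row=LF[1]=6
Reversed output: xXYYxxXx$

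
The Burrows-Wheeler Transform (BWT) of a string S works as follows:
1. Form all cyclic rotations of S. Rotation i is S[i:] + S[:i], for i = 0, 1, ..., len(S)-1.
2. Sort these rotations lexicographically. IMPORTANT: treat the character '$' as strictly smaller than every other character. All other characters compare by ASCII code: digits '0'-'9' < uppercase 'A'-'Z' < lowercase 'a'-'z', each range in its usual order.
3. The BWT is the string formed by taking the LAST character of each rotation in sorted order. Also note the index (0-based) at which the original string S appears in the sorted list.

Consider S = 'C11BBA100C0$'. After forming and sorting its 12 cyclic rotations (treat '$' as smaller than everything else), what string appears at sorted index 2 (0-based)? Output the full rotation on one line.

All 12 rotations (rotation i = S[i:]+S[:i]):
  rot[0] = C11BBA100C0$
  rot[1] = 11BBA100C0$C
  rot[2] = 1BBA100C0$C1
  rot[3] = BBA100C0$C11
  rot[4] = BA100C0$C11B
  rot[5] = A100C0$C11BB
  rot[6] = 100C0$C11BBA
  rot[7] = 00C0$C11BBA1
  rot[8] = 0C0$C11BBA10
  rot[9] = C0$C11BBA100
  rot[10] = 0$C11BBA100C
  rot[11] = $C11BBA100C0
Sorted (with $ < everything):
  sorted[0] = $C11BBA100C0
  sorted[1] = 0$C11BBA100C
  sorted[2] = 00C0$C11BBA1
  sorted[3] = 0C0$C11BBA10
  sorted[4] = 100C0$C11BBA
  sorted[5] = 11BBA100C0$C
  sorted[6] = 1BBA100C0$C1
  sorted[7] = A100C0$C11BB
  sorted[8] = BA100C0$C11B
  sorted[9] = BBA100C0$C11
  sorted[10] = C0$C11BBA100
  sorted[11] = C11BBA100C0$
sorted[2] = 00C0$C11BBA1

Answer: 00C0$C11BBA1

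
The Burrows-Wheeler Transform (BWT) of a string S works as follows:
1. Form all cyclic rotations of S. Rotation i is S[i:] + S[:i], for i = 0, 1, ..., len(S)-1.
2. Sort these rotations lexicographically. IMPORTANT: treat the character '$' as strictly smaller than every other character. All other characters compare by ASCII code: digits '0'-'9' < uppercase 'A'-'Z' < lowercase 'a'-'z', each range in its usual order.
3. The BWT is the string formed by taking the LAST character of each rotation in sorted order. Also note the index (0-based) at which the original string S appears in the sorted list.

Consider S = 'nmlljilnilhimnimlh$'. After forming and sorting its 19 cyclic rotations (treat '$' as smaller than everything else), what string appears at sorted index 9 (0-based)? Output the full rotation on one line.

All 19 rotations (rotation i = S[i:]+S[:i]):
  rot[0] = nmlljilnilhimnimlh$
  rot[1] = mlljilnilhimnimlh$n
  rot[2] = lljilnilhimnimlh$nm
  rot[3] = ljilnilhimnimlh$nml
  rot[4] = jilnilhimnimlh$nmll
  rot[5] = ilnilhimnimlh$nmllj
  rot[6] = lnilhimnimlh$nmllji
  rot[7] = nilhimnimlh$nmlljil
  rot[8] = ilhimnimlh$nmlljiln
  rot[9] = lhimnimlh$nmlljilni
  rot[10] = himnimlh$nmlljilnil
  rot[11] = imnimlh$nmlljilnilh
  rot[12] = mnimlh$nmlljilnilhi
  rot[13] = nimlh$nmlljilnilhim
  rot[14] = imlh$nmlljilnilhimn
  rot[15] = mlh$nmlljilnilhimni
  rot[16] = lh$nmlljilnilhimnim
  rot[17] = h$nmlljilnilhimniml
  rot[18] = $nmlljilnilhimnimlh
Sorted (with $ < everything):
  sorted[0] = $nmlljilnilhimnimlh
  sorted[1] = h$nmlljilnilhimniml
  sorted[2] = himnimlh$nmlljilnil
  sorted[3] = ilhimnimlh$nmlljiln
  sorted[4] = ilnilhimnimlh$nmllj
  sorted[5] = imlh$nmlljilnilhimn
  sorted[6] = imnimlh$nmlljilnilh
  sorted[7] = jilnilhimnimlh$nmll
  sorted[8] = lh$nmlljilnilhimnim
  sorted[9] = lhimnimlh$nmlljilni
  sorted[10] = ljilnilhimnimlh$nml
  sorted[11] = lljilnilhimnimlh$nm
  sorted[12] = lnilhimnimlh$nmllji
  sorted[13] = mlh$nmlljilnilhimni
  sorted[14] = mlljilnilhimnimlh$n
  sorted[15] = mnimlh$nmlljilnilhi
  sorted[16] = nilhimnimlh$nmlljil
  sorted[17] = nimlh$nmlljilnilhim
  sorted[18] = nmlljilnilhimnimlh$
sorted[9] = lhimnimlh$nmlljilni

Answer: lhimnimlh$nmlljilni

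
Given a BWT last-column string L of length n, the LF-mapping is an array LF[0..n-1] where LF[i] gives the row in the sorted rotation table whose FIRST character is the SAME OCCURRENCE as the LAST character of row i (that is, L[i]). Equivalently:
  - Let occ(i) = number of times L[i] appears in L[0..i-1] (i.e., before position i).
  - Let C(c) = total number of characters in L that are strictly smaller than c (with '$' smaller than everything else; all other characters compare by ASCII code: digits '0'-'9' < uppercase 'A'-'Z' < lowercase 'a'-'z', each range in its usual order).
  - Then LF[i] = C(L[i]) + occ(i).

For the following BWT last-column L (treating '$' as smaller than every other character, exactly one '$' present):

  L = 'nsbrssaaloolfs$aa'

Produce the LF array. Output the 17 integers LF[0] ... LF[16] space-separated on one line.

Char counts: '$':1, 'a':4, 'b':1, 'f':1, 'l':2, 'n':1, 'o':2, 'r':1, 's':4
C (first-col start): C('$')=0, C('a')=1, C('b')=5, C('f')=6, C('l')=7, C('n')=9, C('o')=10, C('r')=12, C('s')=13
L[0]='n': occ=0, LF[0]=C('n')+0=9+0=9
L[1]='s': occ=0, LF[1]=C('s')+0=13+0=13
L[2]='b': occ=0, LF[2]=C('b')+0=5+0=5
L[3]='r': occ=0, LF[3]=C('r')+0=12+0=12
L[4]='s': occ=1, LF[4]=C('s')+1=13+1=14
L[5]='s': occ=2, LF[5]=C('s')+2=13+2=15
L[6]='a': occ=0, LF[6]=C('a')+0=1+0=1
L[7]='a': occ=1, LF[7]=C('a')+1=1+1=2
L[8]='l': occ=0, LF[8]=C('l')+0=7+0=7
L[9]='o': occ=0, LF[9]=C('o')+0=10+0=10
L[10]='o': occ=1, LF[10]=C('o')+1=10+1=11
L[11]='l': occ=1, LF[11]=C('l')+1=7+1=8
L[12]='f': occ=0, LF[12]=C('f')+0=6+0=6
L[13]='s': occ=3, LF[13]=C('s')+3=13+3=16
L[14]='$': occ=0, LF[14]=C('$')+0=0+0=0
L[15]='a': occ=2, LF[15]=C('a')+2=1+2=3
L[16]='a': occ=3, LF[16]=C('a')+3=1+3=4

Answer: 9 13 5 12 14 15 1 2 7 10 11 8 6 16 0 3 4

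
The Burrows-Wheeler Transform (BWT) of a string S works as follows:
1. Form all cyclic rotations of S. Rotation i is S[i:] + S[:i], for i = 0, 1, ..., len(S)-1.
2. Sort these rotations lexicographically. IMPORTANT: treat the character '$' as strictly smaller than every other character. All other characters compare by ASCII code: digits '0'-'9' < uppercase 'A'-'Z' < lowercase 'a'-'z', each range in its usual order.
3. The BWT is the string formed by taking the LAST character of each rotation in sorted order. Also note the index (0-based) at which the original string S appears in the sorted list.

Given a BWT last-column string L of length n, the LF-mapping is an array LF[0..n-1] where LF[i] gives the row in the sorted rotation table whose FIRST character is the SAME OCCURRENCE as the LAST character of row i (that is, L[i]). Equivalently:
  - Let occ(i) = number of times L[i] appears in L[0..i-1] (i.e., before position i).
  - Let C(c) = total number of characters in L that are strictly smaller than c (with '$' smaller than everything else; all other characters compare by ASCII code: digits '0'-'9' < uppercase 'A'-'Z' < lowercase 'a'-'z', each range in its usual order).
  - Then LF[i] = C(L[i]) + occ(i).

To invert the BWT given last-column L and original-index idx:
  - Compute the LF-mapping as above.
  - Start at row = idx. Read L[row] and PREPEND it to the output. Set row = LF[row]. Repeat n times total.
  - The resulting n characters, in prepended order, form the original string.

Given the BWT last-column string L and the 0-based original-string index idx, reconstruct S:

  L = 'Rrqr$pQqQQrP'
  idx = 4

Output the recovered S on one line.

LF mapping: 5 9 7 10 0 6 2 8 3 4 11 1
Walk LF starting at row 4, prepending L[row]:
  step 1: row=4, L[4]='$', prepend. Next row=LF[4]=0
  step 2: row=0, L[0]='R', prepend. Next row=LF[0]=5
  step 3: row=5, L[5]='p', prepend. Next row=LF[5]=6
  step 4: row=6, L[6]='Q', prepend. Next row=LF[6]=2
  step 5: row=2, L[2]='q', prepend. Next row=LF[2]=7
  step 6: row=7, L[7]='q', prepend. Next row=LF[7]=8
  step 7: row=8, L[8]='Q', prepend. Next row=LF[8]=3
  step 8: row=3, L[3]='r', prepend. Next row=LF[3]=10
  step 9: row=10, L[10]='r', prepend. Next row=LF[10]=11
  step 10: row=11, L[11]='P', prepend. Next row=LF[11]=1
  step 11: row=1, L[1]='r', prepend. Next row=LF[1]=9
  step 12: row=9, L[9]='Q', prepend. Next row=LF[9]=4
Reversed output: QrPrrQqqQpR$

Answer: QrPrrQqqQpR$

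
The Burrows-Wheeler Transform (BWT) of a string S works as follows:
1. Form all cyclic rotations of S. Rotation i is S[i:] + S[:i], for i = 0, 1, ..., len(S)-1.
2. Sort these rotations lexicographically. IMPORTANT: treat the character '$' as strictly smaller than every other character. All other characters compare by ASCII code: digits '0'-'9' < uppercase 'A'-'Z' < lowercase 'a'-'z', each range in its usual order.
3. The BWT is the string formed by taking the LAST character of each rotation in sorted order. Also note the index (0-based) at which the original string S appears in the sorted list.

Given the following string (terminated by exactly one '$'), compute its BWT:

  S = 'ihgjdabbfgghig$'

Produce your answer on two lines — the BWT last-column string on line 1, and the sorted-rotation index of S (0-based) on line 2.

All 15 rotations (rotation i = S[i:]+S[:i]):
  rot[0] = ihgjdabbfgghig$
  rot[1] = hgjdabbfgghig$i
  rot[2] = gjdabbfgghig$ih
  rot[3] = jdabbfgghig$ihg
  rot[4] = dabbfgghig$ihgj
  rot[5] = abbfgghig$ihgjd
  rot[6] = bbfgghig$ihgjda
  rot[7] = bfgghig$ihgjdab
  rot[8] = fgghig$ihgjdabb
  rot[9] = gghig$ihgjdabbf
  rot[10] = ghig$ihgjdabbfg
  rot[11] = hig$ihgjdabbfgg
  rot[12] = ig$ihgjdabbfggh
  rot[13] = g$ihgjdabbfgghi
  rot[14] = $ihgjdabbfgghig
Sorted (with $ < everything):
  sorted[0] = $ihgjdabbfgghig  (last char: 'g')
  sorted[1] = abbfgghig$ihgjd  (last char: 'd')
  sorted[2] = bbfgghig$ihgjda  (last char: 'a')
  sorted[3] = bfgghig$ihgjdab  (last char: 'b')
  sorted[4] = dabbfgghig$ihgj  (last char: 'j')
  sorted[5] = fgghig$ihgjdabb  (last char: 'b')
  sorted[6] = g$ihgjdabbfgghi  (last char: 'i')
  sorted[7] = gghig$ihgjdabbf  (last char: 'f')
  sorted[8] = ghig$ihgjdabbfg  (last char: 'g')
  sorted[9] = gjdabbfgghig$ih  (last char: 'h')
  sorted[10] = hgjdabbfgghig$i  (last char: 'i')
  sorted[11] = hig$ihgjdabbfgg  (last char: 'g')
  sorted[12] = ig$ihgjdabbfggh  (last char: 'h')
  sorted[13] = ihgjdabbfgghig$  (last char: '$')
  sorted[14] = jdabbfgghig$ihg  (last char: 'g')
Last column: gdabjbifghigh$g
Original string S is at sorted index 13

Answer: gdabjbifghigh$g
13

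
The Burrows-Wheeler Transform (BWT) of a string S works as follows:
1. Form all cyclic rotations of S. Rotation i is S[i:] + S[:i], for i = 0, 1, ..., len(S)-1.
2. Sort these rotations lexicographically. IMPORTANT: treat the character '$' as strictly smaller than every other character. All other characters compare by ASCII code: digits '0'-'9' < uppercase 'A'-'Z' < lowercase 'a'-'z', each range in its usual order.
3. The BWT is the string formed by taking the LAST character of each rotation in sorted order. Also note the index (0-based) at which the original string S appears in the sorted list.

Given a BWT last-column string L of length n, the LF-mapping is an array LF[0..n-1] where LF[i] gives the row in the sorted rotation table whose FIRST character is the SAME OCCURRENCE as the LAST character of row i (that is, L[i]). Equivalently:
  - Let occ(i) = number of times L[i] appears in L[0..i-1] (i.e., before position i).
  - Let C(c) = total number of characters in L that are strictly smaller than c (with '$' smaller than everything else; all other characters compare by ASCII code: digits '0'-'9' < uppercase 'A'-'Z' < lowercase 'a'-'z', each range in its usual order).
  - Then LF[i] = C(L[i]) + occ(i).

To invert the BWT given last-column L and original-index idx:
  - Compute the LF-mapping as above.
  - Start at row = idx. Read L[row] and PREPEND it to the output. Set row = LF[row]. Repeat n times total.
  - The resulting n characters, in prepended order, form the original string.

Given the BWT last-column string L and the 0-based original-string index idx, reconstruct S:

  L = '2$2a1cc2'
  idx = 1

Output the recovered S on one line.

Answer: 12cca22$

Derivation:
LF mapping: 2 0 3 5 1 6 7 4
Walk LF starting at row 1, prepending L[row]:
  step 1: row=1, L[1]='$', prepend. Next row=LF[1]=0
  step 2: row=0, L[0]='2', prepend. Next row=LF[0]=2
  step 3: row=2, L[2]='2', prepend. Next row=LF[2]=3
  step 4: row=3, L[3]='a', prepend. Next row=LF[3]=5
  step 5: row=5, L[5]='c', prepend. Next row=LF[5]=6
  step 6: row=6, L[6]='c', prepend. Next row=LF[6]=7
  step 7: row=7, L[7]='2', prepend. Next row=LF[7]=4
  step 8: row=4, L[4]='1', prepend. Next row=LF[4]=1
Reversed output: 12cca22$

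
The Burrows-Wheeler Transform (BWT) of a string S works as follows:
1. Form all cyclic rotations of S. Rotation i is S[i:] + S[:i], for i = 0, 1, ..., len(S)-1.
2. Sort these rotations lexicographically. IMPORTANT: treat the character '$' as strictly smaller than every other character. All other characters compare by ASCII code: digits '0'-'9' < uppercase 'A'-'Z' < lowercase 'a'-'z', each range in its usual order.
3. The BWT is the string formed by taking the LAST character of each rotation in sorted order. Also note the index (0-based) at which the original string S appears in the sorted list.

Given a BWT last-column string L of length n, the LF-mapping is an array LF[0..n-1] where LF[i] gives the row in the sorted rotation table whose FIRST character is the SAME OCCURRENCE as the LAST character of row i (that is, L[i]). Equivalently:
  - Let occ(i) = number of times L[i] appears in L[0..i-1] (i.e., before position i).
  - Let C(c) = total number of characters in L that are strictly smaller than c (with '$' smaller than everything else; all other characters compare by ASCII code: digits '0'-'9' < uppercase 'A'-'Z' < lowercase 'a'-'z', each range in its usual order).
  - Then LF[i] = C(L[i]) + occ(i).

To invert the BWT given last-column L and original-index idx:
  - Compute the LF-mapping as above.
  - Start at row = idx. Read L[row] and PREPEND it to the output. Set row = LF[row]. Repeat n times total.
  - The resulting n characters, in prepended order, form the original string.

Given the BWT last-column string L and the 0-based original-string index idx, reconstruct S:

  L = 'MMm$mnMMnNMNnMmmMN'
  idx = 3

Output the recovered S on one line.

LF mapping: 1 2 11 0 12 15 3 4 16 8 5 9 17 6 13 14 7 10
Walk LF starting at row 3, prepending L[row]:
  step 1: row=3, L[3]='$', prepend. Next row=LF[3]=0
  step 2: row=0, L[0]='M', prepend. Next row=LF[0]=1
  step 3: row=1, L[1]='M', prepend. Next row=LF[1]=2
  step 4: row=2, L[2]='m', prepend. Next row=LF[2]=11
  step 5: row=11, L[11]='N', prepend. Next row=LF[11]=9
  step 6: row=9, L[9]='N', prepend. Next row=LF[9]=8
  step 7: row=8, L[8]='n', prepend. Next row=LF[8]=16
  step 8: row=16, L[16]='M', prepend. Next row=LF[16]=7
  step 9: row=7, L[7]='M', prepend. Next row=LF[7]=4
  step 10: row=4, L[4]='m', prepend. Next row=LF[4]=12
  step 11: row=12, L[12]='n', prepend. Next row=LF[12]=17
  step 12: row=17, L[17]='N', prepend. Next row=LF[17]=10
  step 13: row=10, L[10]='M', prepend. Next row=LF[10]=5
  step 14: row=5, L[5]='n', prepend. Next row=LF[5]=15
  step 15: row=15, L[15]='m', prepend. Next row=LF[15]=14
  step 16: row=14, L[14]='m', prepend. Next row=LF[14]=13
  step 17: row=13, L[13]='M', prepend. Next row=LF[13]=6
  step 18: row=6, L[6]='M', prepend. Next row=LF[6]=3
Reversed output: MMmmnMNnmMMnNNmMM$

Answer: MMmmnMNnmMMnNNmMM$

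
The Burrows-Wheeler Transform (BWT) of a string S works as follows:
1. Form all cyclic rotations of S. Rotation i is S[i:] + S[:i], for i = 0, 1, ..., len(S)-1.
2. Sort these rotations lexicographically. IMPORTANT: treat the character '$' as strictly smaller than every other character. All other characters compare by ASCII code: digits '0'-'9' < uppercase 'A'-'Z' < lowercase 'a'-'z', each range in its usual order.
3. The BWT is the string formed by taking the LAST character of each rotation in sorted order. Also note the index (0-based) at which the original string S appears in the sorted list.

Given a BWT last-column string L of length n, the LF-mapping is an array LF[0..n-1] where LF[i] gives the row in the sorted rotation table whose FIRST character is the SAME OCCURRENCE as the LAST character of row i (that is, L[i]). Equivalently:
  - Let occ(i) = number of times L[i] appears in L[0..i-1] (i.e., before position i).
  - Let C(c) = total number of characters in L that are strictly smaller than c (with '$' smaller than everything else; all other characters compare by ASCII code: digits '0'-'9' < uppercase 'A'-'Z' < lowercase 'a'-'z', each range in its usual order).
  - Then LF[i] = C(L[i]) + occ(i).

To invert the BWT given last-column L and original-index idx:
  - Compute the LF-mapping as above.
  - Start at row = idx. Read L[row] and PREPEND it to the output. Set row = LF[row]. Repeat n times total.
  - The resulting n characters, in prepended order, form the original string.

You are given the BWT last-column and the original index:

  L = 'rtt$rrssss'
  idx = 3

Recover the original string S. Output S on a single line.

Answer: rsstrsstr$

Derivation:
LF mapping: 1 8 9 0 2 3 4 5 6 7
Walk LF starting at row 3, prepending L[row]:
  step 1: row=3, L[3]='$', prepend. Next row=LF[3]=0
  step 2: row=0, L[0]='r', prepend. Next row=LF[0]=1
  step 3: row=1, L[1]='t', prepend. Next row=LF[1]=8
  step 4: row=8, L[8]='s', prepend. Next row=LF[8]=6
  step 5: row=6, L[6]='s', prepend. Next row=LF[6]=4
  step 6: row=4, L[4]='r', prepend. Next row=LF[4]=2
  step 7: row=2, L[2]='t', prepend. Next row=LF[2]=9
  step 8: row=9, L[9]='s', prepend. Next row=LF[9]=7
  step 9: row=7, L[7]='s', prepend. Next row=LF[7]=5
  step 10: row=5, L[5]='r', prepend. Next row=LF[5]=3
Reversed output: rsstrsstr$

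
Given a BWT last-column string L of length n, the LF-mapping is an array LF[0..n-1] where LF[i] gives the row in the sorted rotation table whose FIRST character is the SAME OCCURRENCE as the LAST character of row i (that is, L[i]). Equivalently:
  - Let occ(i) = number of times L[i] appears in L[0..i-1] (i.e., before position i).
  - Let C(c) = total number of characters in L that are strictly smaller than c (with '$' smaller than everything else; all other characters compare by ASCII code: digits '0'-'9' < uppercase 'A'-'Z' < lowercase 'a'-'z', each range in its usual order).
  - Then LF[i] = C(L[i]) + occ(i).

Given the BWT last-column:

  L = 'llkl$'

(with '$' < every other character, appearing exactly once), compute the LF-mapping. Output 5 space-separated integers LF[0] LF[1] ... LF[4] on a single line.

Char counts: '$':1, 'k':1, 'l':3
C (first-col start): C('$')=0, C('k')=1, C('l')=2
L[0]='l': occ=0, LF[0]=C('l')+0=2+0=2
L[1]='l': occ=1, LF[1]=C('l')+1=2+1=3
L[2]='k': occ=0, LF[2]=C('k')+0=1+0=1
L[3]='l': occ=2, LF[3]=C('l')+2=2+2=4
L[4]='$': occ=0, LF[4]=C('$')+0=0+0=0

Answer: 2 3 1 4 0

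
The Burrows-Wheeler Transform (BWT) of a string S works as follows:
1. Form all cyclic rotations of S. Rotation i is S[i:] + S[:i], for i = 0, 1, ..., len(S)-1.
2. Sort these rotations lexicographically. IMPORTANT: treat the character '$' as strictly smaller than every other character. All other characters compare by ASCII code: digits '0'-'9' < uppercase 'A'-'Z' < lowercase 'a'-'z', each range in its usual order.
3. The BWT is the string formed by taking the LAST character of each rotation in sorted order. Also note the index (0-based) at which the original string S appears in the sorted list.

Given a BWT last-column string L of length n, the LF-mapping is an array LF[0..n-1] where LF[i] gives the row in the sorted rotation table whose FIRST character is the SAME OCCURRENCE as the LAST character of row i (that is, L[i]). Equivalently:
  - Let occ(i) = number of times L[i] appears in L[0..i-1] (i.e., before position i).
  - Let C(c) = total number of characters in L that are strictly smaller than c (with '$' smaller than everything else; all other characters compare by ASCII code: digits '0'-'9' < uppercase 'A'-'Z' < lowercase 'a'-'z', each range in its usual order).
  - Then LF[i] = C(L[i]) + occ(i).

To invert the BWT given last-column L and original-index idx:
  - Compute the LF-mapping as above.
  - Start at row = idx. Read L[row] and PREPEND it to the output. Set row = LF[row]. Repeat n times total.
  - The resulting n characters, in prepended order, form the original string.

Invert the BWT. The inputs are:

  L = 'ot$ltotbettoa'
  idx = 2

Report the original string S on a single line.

Answer: bottletattoo$

Derivation:
LF mapping: 5 8 0 4 9 6 10 2 3 11 12 7 1
Walk LF starting at row 2, prepending L[row]:
  step 1: row=2, L[2]='$', prepend. Next row=LF[2]=0
  step 2: row=0, L[0]='o', prepend. Next row=LF[0]=5
  step 3: row=5, L[5]='o', prepend. Next row=LF[5]=6
  step 4: row=6, L[6]='t', prepend. Next row=LF[6]=10
  step 5: row=10, L[10]='t', prepend. Next row=LF[10]=12
  step 6: row=12, L[12]='a', prepend. Next row=LF[12]=1
  step 7: row=1, L[1]='t', prepend. Next row=LF[1]=8
  step 8: row=8, L[8]='e', prepend. Next row=LF[8]=3
  step 9: row=3, L[3]='l', prepend. Next row=LF[3]=4
  step 10: row=4, L[4]='t', prepend. Next row=LF[4]=9
  step 11: row=9, L[9]='t', prepend. Next row=LF[9]=11
  step 12: row=11, L[11]='o', prepend. Next row=LF[11]=7
  step 13: row=7, L[7]='b', prepend. Next row=LF[7]=2
Reversed output: bottletattoo$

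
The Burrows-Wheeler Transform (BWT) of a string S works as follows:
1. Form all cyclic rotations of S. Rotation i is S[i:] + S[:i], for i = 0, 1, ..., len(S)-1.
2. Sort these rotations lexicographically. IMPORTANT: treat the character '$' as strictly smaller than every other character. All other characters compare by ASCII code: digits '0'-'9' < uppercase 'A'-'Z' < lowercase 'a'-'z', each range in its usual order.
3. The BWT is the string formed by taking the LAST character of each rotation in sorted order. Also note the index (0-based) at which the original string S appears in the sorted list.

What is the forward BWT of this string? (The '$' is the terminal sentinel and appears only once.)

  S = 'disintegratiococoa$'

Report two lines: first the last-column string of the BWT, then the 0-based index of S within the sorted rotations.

Answer: aoroo$testdiccigina
5

Derivation:
All 19 rotations (rotation i = S[i:]+S[:i]):
  rot[0] = disintegratiococoa$
  rot[1] = isintegratiococoa$d
  rot[2] = sintegratiococoa$di
  rot[3] = integratiococoa$dis
  rot[4] = ntegratiococoa$disi
  rot[5] = tegratiococoa$disin
  rot[6] = egratiococoa$disint
  rot[7] = gratiococoa$disinte
  rot[8] = ratiococoa$disinteg
  rot[9] = atiococoa$disintegr
  rot[10] = tiococoa$disintegra
  rot[11] = iococoa$disintegrat
  rot[12] = ococoa$disintegrati
  rot[13] = cocoa$disintegratio
  rot[14] = ocoa$disintegratioc
  rot[15] = coa$disintegratioco
  rot[16] = oa$disintegratiococ
  rot[17] = a$disintegratiococo
  rot[18] = $disintegratiococoa
Sorted (with $ < everything):
  sorted[0] = $disintegratiococoa  (last char: 'a')
  sorted[1] = a$disintegratiococo  (last char: 'o')
  sorted[2] = atiococoa$disintegr  (last char: 'r')
  sorted[3] = coa$disintegratioco  (last char: 'o')
  sorted[4] = cocoa$disintegratio  (last char: 'o')
  sorted[5] = disintegratiococoa$  (last char: '$')
  sorted[6] = egratiococoa$disint  (last char: 't')
  sorted[7] = gratiococoa$disinte  (last char: 'e')
  sorted[8] = integratiococoa$dis  (last char: 's')
  sorted[9] = iococoa$disintegrat  (last char: 't')
  sorted[10] = isintegratiococoa$d  (last char: 'd')
  sorted[11] = ntegratiococoa$disi  (last char: 'i')
  sorted[12] = oa$disintegratiococ  (last char: 'c')
  sorted[13] = ocoa$disintegratioc  (last char: 'c')
  sorted[14] = ococoa$disintegrati  (last char: 'i')
  sorted[15] = ratiococoa$disinteg  (last char: 'g')
  sorted[16] = sintegratiococoa$di  (last char: 'i')
  sorted[17] = tegratiococoa$disin  (last char: 'n')
  sorted[18] = tiococoa$disintegra  (last char: 'a')
Last column: aoroo$testdiccigina
Original string S is at sorted index 5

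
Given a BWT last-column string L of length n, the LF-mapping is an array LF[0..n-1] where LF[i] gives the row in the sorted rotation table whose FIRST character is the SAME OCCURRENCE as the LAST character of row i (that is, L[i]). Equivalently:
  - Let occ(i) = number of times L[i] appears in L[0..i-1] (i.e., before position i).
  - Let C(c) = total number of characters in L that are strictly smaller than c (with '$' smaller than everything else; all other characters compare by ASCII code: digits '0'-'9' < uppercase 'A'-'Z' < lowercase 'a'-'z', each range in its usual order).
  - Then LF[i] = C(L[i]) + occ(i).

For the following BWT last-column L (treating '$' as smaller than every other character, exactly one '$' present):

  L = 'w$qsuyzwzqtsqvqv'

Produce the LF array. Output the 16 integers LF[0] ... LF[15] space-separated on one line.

Char counts: '$':1, 'q':4, 's':2, 't':1, 'u':1, 'v':2, 'w':2, 'y':1, 'z':2
C (first-col start): C('$')=0, C('q')=1, C('s')=5, C('t')=7, C('u')=8, C('v')=9, C('w')=11, C('y')=13, C('z')=14
L[0]='w': occ=0, LF[0]=C('w')+0=11+0=11
L[1]='$': occ=0, LF[1]=C('$')+0=0+0=0
L[2]='q': occ=0, LF[2]=C('q')+0=1+0=1
L[3]='s': occ=0, LF[3]=C('s')+0=5+0=5
L[4]='u': occ=0, LF[4]=C('u')+0=8+0=8
L[5]='y': occ=0, LF[5]=C('y')+0=13+0=13
L[6]='z': occ=0, LF[6]=C('z')+0=14+0=14
L[7]='w': occ=1, LF[7]=C('w')+1=11+1=12
L[8]='z': occ=1, LF[8]=C('z')+1=14+1=15
L[9]='q': occ=1, LF[9]=C('q')+1=1+1=2
L[10]='t': occ=0, LF[10]=C('t')+0=7+0=7
L[11]='s': occ=1, LF[11]=C('s')+1=5+1=6
L[12]='q': occ=2, LF[12]=C('q')+2=1+2=3
L[13]='v': occ=0, LF[13]=C('v')+0=9+0=9
L[14]='q': occ=3, LF[14]=C('q')+3=1+3=4
L[15]='v': occ=1, LF[15]=C('v')+1=9+1=10

Answer: 11 0 1 5 8 13 14 12 15 2 7 6 3 9 4 10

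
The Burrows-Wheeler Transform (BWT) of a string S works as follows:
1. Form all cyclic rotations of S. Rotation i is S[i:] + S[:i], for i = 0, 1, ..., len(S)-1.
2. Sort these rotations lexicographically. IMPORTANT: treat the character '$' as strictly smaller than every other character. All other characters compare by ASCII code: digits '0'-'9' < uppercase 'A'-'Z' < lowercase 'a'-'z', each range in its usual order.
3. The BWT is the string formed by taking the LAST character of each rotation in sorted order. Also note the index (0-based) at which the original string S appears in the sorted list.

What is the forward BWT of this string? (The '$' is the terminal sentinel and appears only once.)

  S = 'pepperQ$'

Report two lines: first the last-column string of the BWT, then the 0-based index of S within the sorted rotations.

All 8 rotations (rotation i = S[i:]+S[:i]):
  rot[0] = pepperQ$
  rot[1] = epperQ$p
  rot[2] = pperQ$pe
  rot[3] = perQ$pep
  rot[4] = erQ$pepp
  rot[5] = rQ$peppe
  rot[6] = Q$pepper
  rot[7] = $pepperQ
Sorted (with $ < everything):
  sorted[0] = $pepperQ  (last char: 'Q')
  sorted[1] = Q$pepper  (last char: 'r')
  sorted[2] = epperQ$p  (last char: 'p')
  sorted[3] = erQ$pepp  (last char: 'p')
  sorted[4] = pepperQ$  (last char: '$')
  sorted[5] = perQ$pep  (last char: 'p')
  sorted[6] = pperQ$pe  (last char: 'e')
  sorted[7] = rQ$peppe  (last char: 'e')
Last column: Qrpp$pee
Original string S is at sorted index 4

Answer: Qrpp$pee
4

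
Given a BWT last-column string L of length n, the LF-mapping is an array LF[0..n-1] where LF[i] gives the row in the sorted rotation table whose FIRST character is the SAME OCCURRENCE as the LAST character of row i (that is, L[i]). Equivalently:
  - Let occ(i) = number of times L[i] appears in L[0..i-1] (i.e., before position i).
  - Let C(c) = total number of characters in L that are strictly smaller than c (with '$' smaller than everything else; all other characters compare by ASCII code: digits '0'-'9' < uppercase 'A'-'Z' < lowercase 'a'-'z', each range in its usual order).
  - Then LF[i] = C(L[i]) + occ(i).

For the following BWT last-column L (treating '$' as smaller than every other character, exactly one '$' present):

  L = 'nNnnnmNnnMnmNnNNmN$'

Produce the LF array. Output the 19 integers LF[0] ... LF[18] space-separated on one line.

Char counts: '$':1, 'M':1, 'N':6, 'm':3, 'n':8
C (first-col start): C('$')=0, C('M')=1, C('N')=2, C('m')=8, C('n')=11
L[0]='n': occ=0, LF[0]=C('n')+0=11+0=11
L[1]='N': occ=0, LF[1]=C('N')+0=2+0=2
L[2]='n': occ=1, LF[2]=C('n')+1=11+1=12
L[3]='n': occ=2, LF[3]=C('n')+2=11+2=13
L[4]='n': occ=3, LF[4]=C('n')+3=11+3=14
L[5]='m': occ=0, LF[5]=C('m')+0=8+0=8
L[6]='N': occ=1, LF[6]=C('N')+1=2+1=3
L[7]='n': occ=4, LF[7]=C('n')+4=11+4=15
L[8]='n': occ=5, LF[8]=C('n')+5=11+5=16
L[9]='M': occ=0, LF[9]=C('M')+0=1+0=1
L[10]='n': occ=6, LF[10]=C('n')+6=11+6=17
L[11]='m': occ=1, LF[11]=C('m')+1=8+1=9
L[12]='N': occ=2, LF[12]=C('N')+2=2+2=4
L[13]='n': occ=7, LF[13]=C('n')+7=11+7=18
L[14]='N': occ=3, LF[14]=C('N')+3=2+3=5
L[15]='N': occ=4, LF[15]=C('N')+4=2+4=6
L[16]='m': occ=2, LF[16]=C('m')+2=8+2=10
L[17]='N': occ=5, LF[17]=C('N')+5=2+5=7
L[18]='$': occ=0, LF[18]=C('$')+0=0+0=0

Answer: 11 2 12 13 14 8 3 15 16 1 17 9 4 18 5 6 10 7 0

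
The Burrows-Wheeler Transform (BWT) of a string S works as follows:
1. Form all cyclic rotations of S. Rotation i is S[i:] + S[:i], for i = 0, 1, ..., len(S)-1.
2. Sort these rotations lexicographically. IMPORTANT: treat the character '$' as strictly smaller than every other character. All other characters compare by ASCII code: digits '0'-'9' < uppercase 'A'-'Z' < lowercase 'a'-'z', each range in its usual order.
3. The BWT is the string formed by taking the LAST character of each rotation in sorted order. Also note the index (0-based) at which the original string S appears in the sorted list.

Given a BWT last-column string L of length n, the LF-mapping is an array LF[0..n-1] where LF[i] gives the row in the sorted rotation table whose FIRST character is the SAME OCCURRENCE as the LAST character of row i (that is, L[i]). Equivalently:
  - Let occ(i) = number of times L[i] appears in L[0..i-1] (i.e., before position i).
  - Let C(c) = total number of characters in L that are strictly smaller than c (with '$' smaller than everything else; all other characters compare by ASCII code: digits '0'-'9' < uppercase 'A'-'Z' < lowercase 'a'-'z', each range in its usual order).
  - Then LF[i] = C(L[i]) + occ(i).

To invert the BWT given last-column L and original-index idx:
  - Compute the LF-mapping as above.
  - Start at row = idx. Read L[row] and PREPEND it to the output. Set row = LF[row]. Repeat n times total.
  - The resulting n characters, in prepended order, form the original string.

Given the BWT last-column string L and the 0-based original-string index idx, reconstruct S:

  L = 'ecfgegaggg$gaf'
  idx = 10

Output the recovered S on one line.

Answer: gfgggcafaggee$

Derivation:
LF mapping: 4 3 6 8 5 9 1 10 11 12 0 13 2 7
Walk LF starting at row 10, prepending L[row]:
  step 1: row=10, L[10]='$', prepend. Next row=LF[10]=0
  step 2: row=0, L[0]='e', prepend. Next row=LF[0]=4
  step 3: row=4, L[4]='e', prepend. Next row=LF[4]=5
  step 4: row=5, L[5]='g', prepend. Next row=LF[5]=9
  step 5: row=9, L[9]='g', prepend. Next row=LF[9]=12
  step 6: row=12, L[12]='a', prepend. Next row=LF[12]=2
  step 7: row=2, L[2]='f', prepend. Next row=LF[2]=6
  step 8: row=6, L[6]='a', prepend. Next row=LF[6]=1
  step 9: row=1, L[1]='c', prepend. Next row=LF[1]=3
  step 10: row=3, L[3]='g', prepend. Next row=LF[3]=8
  step 11: row=8, L[8]='g', prepend. Next row=LF[8]=11
  step 12: row=11, L[11]='g', prepend. Next row=LF[11]=13
  step 13: row=13, L[13]='f', prepend. Next row=LF[13]=7
  step 14: row=7, L[7]='g', prepend. Next row=LF[7]=10
Reversed output: gfgggcafaggee$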